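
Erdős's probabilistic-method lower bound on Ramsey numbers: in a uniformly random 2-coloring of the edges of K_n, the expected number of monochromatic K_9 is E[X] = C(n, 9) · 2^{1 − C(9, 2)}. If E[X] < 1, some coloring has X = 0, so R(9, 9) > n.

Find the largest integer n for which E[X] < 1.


We need C(n, 9) · 2^{1 − 36} < 1, i.e. C(n, 9) < 2^{36 − 1} = 34359738368.
Check values of n near the boundary:
  n = 63: C(63, 9) = 23667689815; 23667689815 < 34359738368? YES
  n = 64: C(64, 9) = 27540584512; 27540584512 < 34359738368? YES
  n = 65: C(65, 9) = 31966749880; 31966749880 < 34359738368? YES
  n = 66: C(66, 9) = 37014131440; 37014131440 < 34359738368? NO
The largest n with C(n, 9) < 34359738368 is n = 65 (where E[X] = 3995843735/4294967296 ≈ 0.9304). Hence R(9, 9) > 65, i.e. R(9, 9) ≥ 66.

Largest n = 65; hence R(9, 9) > 65.


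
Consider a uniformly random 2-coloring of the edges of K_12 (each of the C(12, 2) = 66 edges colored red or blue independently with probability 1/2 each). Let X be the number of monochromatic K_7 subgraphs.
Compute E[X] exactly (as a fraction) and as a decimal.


Let X = Σ_S X_S over the C(12, 7) = 792 subsets S of size 7, where X_S = 1 if the K_7 on S is monochromatic.
For a fixed S, the K_7 on S has C(7, 2) = 21 edges. P[all 21 edges red] = (1/2)^21, and likewise for blue, so P[monochromatic] = 2·(1/2)^21 = 2^{1 − 21} = 1/1048576.
Summing: E[X] = C(12, 7) · 2^{1 − 21} = 792 · 1/1048576 = 99/131072.
Numerically: E[X] ≈ 0.001.

E[X] = C(12,7)·2^(1−C(7,2)) = 99/131072 ≈ 0.001.


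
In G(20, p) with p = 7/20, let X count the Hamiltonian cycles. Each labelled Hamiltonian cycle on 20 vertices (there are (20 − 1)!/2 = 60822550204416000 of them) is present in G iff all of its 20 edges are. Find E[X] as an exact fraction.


K_20 has (20 − 1)!/2 = 60822550204416000 labelled Hamiltonian cycles.
For each such Hamiltonian cycle H, let X_H = 1 if all 20 edges of H are present in G. Then P[X_H = 1] = p^{20} = (7/20)^{20} = 79792266297612001/104857600000000000000000000.
By linearity: E[X] = Σ_H E[X_H] = 60822550204416000 · p^{20} = 60822550204416000 · 79792266297612001/104857600000000000000000000 = 1184855742873690605203907421/25600000000000000000.
Numerically: E[X] ≈ 4.6283e+07.

E[X] = 60822550204416000 · (7/20)^{20} = 1184855742873690605203907421/25600000000000000000 ≈ 4.6283e+07.


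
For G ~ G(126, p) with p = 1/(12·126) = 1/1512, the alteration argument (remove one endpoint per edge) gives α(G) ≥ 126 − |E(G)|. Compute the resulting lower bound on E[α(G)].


E[|E(G)|] = C(126, 2)·p = 7875 · (1/1512) = 125/24.
E[α(G)] ≥ n − E[|E(G)|] = 126 − 125/24 = 2899/24.
Numerically: ≈ 120.791667.
(This is only a lower bound; the true E[α(G)] may be larger.)

E[α(G)] ≥ 2899/24 ≈ 120.791667.


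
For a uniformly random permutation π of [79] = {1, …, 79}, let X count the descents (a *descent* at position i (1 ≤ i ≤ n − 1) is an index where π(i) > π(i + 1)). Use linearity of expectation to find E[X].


Write X = Σ X_I over i = 1, …, 78, with X_I the indicator of one descent.
There are 78 indicators.
For each fixed i, the pair (π(i), π(i+1)) is a uniformly random ordered pair of distinct values from {1, …, 79}; by symmetry P[π(i) > π(i+1)] = 1/2.
By linearity: E[X] = 78 · (1/2) = (79 − 1) · (1/2) = 39 ≈ 39.000000.

E[X] = 39 = 39.000000.


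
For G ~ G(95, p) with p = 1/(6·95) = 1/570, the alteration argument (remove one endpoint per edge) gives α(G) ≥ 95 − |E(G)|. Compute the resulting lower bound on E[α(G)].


E[|E(G)|] = C(95, 2)·p = 4465 · (1/570) = 47/6.
E[α(G)] ≥ n − E[|E(G)|] = 95 − 47/6 = 523/6.
Numerically: ≈ 87.167.
(This is only a lower bound; the true E[α(G)] may be larger.)

E[α(G)] ≥ 523/6 ≈ 87.167.


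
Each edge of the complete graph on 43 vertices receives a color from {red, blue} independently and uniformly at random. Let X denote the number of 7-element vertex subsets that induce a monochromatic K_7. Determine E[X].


Let X = Σ_S X_S over the C(43, 7) = 32224114 subsets S of size 7, where X_S = 1 if the K_7 on S is monochromatic.
For a fixed S, the K_7 on S has C(7, 2) = 21 edges. P[all 21 edges red] = (1/2)^21, and likewise for blue, so P[monochromatic] = 2·(1/2)^21 = 2^{1 − 21} = 1/1048576.
By linearity of expectation: E[X] = C(43, 7) · 2^{1 − 21} = 32224114 · 1/1048576 = 16112057/524288.
Numerically: E[X] ≈ 30.73131.

E[X] = C(43,7)·2^(1−C(7,2)) = 16112057/524288 ≈ 30.73131.


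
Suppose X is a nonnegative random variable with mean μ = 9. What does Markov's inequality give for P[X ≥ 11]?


μ = E[X] = 9, a = 11.
Markov: P[X ≥ 11] ≤ μ/a = (9)/11 = 9/11.
Numerically: ≈ 0.818182.
(Since a = 11 > μ = 9.000000, the bound 9/11 is < 1 and informative.)

P[X ≥ 11] ≤ 9/11 ≈ 0.818182.


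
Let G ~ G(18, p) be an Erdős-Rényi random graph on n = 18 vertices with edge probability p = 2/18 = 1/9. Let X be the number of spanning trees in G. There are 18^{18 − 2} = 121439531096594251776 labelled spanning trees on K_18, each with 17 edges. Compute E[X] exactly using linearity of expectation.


K_18 has 18^{18 − 2} = 121439531096594251776 labelled spanning trees.
For each such spanning tree H, let X_H = 1 if all 17 edges of H are present in G. Then P[X_H = 1] = p^{17} = (1/9)^{17} = 1/16677181699666569.
By linearity: E[X] = Σ_H E[X_H] = 121439531096594251776 · p^{17} = 121439531096594251776 · 1/16677181699666569 = 65536/9.
Numerically: E[X] ≈ 7281.8.

E[X] = 121439531096594251776 · (1/9)^{17} = 65536/9 ≈ 7281.8.


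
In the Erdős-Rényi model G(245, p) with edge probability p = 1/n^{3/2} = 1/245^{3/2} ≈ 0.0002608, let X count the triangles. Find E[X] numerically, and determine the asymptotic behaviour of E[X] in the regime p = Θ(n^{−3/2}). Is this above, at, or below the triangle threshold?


Number of potential triangles: C(245, 3) = 2421090.
Each occurs with probability p³ ≈ (0.0002608)³ ≈ 1.773179e-11.
By linearity: E[X] = C(245, 3)·p³ ≈ 2421090 · 1.773179e-11 ≈ 0.0000.
Since α = 3/2 > 1, p = c/n^{3/2} = o(1/n) is below the triangle threshold p ~ 1/n. Asymptotically E[X] ~ (c³/6)·n^{3(1−α)} = (1³/6)·n^{-1.5} → 0, so by Markov's inequality G has no triangles w.h.p.

E[X] ≈ 0.0000; in regime p = Θ(1/n^{3/2}) E[X] tends to 0 (below the triangle threshold p ~ 1/n).


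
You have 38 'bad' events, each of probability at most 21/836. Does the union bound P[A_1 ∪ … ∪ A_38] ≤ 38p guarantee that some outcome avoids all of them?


Union bound: P[∪_{i=1}^{38} A_i] ≤ Σ_i P[A_i] ≤ 38·p = 38·(21/836) = 21/22.
Numerically: 21/22 ≈ 0.9545.
Is 21/22 < 1? YES.
Since P[∪ A_i] ≤ 21/22 < 1, the complement has P[∩ A_i^c] ≥ 1 − 21/22 = 1/22 > 0, so some outcome avoids every A_i.

38·p = 21/22 ≈ 0.9545; existence CERTIFIED by the union bound.


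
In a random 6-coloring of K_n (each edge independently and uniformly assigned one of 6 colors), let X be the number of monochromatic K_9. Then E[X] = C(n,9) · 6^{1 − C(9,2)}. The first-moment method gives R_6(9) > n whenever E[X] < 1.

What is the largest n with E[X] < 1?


We need C(n, 9) · 6^{1 − 36} < 1, i.e. C(n, 9) < 6^{36 − 1} = 1719070799748422591028658176.
Check values of n near the boundary:
  n = 4405: C(4405, 9) = 1706862792900636302463627150; 1706862792900636302463627150 < 1719070799748422591028658176? YES
  n = 4406: C(4406, 9) = 1710356485221788389505285700; 1710356485221788389505285700 < 1719070799748422591028658176? YES
  n = 4407: C(4407, 9) = 1713856532599459170657070050; 1713856532599459170657070050 < 1719070799748422591028658176? YES
  n = 4408: C(4408, 9) = 1717362945146264156457459600; 1717362945146264156457459600 < 1719070799748422591028658176? YES
  n = 4409: C(4409, 9) = 1720875732988608787686577131; 1720875732988608787686577131 < 1719070799748422591028658176? NO
  n = 4410: C(4410, 9) = 1724394906266704102180823710; 1724394906266704102180823710 < 1719070799748422591028658176? NO
  n = 4411: C(4411, 9) = 1727920475134582415883601405; 1727920475134582415883601405 < 1719070799748422591028658176? NO
The largest n with C(n, 9) < 1719070799748422591028658176 is n = 4408 (where E[X] = 35778394690547169926197075/35813974994758803979763712 ≈ 0.99901). Hence R_6(9) > 4408, i.e. R_6(9) ≥ 4409.

Largest n = 4408; hence R_6(9) > 4408.


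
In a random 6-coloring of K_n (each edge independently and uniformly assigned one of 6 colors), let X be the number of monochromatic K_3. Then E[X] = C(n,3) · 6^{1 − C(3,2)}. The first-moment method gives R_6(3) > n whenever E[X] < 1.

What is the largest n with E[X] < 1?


We need C(n, 3) · 6^{1 − 3} < 1, i.e. C(n, 3) < 6^{3 − 1} = 36.
Check values of n near the boundary:
  n = 5: C(5, 3) = 10; 10 < 36? YES
  n = 6: C(6, 3) = 20; 20 < 36? YES
  n = 7: C(7, 3) = 35; 35 < 36? YES
  n = 8: C(8, 3) = 56; 56 < 36? NO
The largest n with C(n, 3) < 36 is n = 7 (where E[X] = 35/36 ≈ 0.9722222). Hence R_6(3) > 7, i.e. R_6(3) ≥ 8.

Largest n = 7; hence R_6(3) > 7.


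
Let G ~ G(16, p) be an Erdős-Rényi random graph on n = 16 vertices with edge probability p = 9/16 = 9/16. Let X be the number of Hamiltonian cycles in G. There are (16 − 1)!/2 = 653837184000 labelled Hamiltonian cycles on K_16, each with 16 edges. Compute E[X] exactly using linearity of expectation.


K_16 has (16 − 1)!/2 = 653837184000 labelled Hamiltonian cycles.
For each such Hamiltonian cycle H, let X_H = 1 if all 16 edges of H are present in G. Then P[X_H = 1] = p^{16} = (9/16)^{16} = 1853020188851841/18446744073709551616.
By linearity: E[X] = Σ_H E[X_H] = 653837184000 · p^{16} = 653837184000 · 1853020188851841/18446744073709551616 = 1183177248216831945952875/18014398509481984.
Numerically: E[X] ≈ 6.568e+07.

E[X] = 653837184000 · (9/16)^{16} = 1183177248216831945952875/18014398509481984 ≈ 6.568e+07.


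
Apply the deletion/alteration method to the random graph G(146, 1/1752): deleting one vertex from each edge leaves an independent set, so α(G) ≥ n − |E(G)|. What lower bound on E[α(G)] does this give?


E[|E(G)|] = C(146, 2)·p = 10585 · (1/1752) = 145/24.
E[α(G)] ≥ n − E[|E(G)|] = 146 − 145/24 = 3359/24.
Numerically: ≈ 139.9583.
(This is only a lower bound; the true E[α(G)] may be larger.)

E[α(G)] ≥ 3359/24 ≈ 139.9583.


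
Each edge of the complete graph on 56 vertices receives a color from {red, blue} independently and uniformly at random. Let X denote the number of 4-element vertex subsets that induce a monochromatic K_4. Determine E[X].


Let X = Σ_S X_S over the C(56, 4) = 367290 subsets S of size 4, where X_S = 1 if the K_4 on S is monochromatic.
For a fixed S, the K_4 on S has C(4, 2) = 6 edges. P[all 6 edges red] = (1/2)^6, and likewise for blue, so P[monochromatic] = 2·(1/2)^6 = 2^{1 − 6} = 1/32.
By linearity of expectation: E[X] = C(56, 4) · 2^{1 − 6} = 367290 · 1/32 = 183645/16.
Numerically: E[X] ≈ 11477.81250.

E[X] = C(56,4)·2^(1−C(4,2)) = 183645/16 ≈ 11477.81250.


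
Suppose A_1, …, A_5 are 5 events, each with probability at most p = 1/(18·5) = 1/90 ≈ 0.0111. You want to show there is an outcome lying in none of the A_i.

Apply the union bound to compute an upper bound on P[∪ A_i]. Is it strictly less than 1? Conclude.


Union bound: P[∪_{i=1}^{5} A_i] ≤ Σ_i P[A_i] ≤ 5·p = 5·(1/90) = 1/18.
Numerically: 1/18 ≈ 0.0556.
Is 1/18 < 1? YES.
Since P[∪ A_i] ≤ 1/18 < 1, the complement has P[∩ A_i^c] ≥ 1 − 1/18 = 17/18 > 0, so some outcome avoids every A_i.

5·p = 1/18 ≈ 0.0556; existence CERTIFIED by the union bound.


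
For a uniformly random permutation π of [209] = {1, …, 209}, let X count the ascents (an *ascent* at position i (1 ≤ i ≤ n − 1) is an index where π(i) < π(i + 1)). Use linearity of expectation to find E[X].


Write X = Σ X_I over i = 1, …, 208, with X_I the indicator of one ascent.
There are 208 indicators.
For each fixed i, the pair (π(i), π(i+1)) is a uniformly random ordered pair of distinct values from {1, …, 209}; by symmetry P[π(i) < π(i+1)] = 1/2.
By linearity: E[X] = 208 · (1/2) = (209 − 1) · (1/2) = 104 ≈ 104.00000.

E[X] = 104 = 104.00000.


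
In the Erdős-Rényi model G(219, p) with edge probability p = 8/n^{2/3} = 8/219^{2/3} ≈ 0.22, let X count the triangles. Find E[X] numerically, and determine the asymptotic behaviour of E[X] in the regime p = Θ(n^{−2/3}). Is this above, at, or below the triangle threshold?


Number of potential triangles: C(219, 3) = 1726669.
Each occurs with probability p³ ≈ (0.22)³ ≈ 1.06753e-02.
By linearity: E[X] = C(219, 3)·p³ ≈ 1726669 · 1.06753e-02 ≈ 18432.779.
Since α = 2/3 < 1, p = c/n^{2/3} ≫ 1/n is above the triangle threshold p ~ 1/n. Asymptotically E[X] ~ (c³/6)·n^{3(1−α)} = (8³/6)·n^{1} → ∞; triangles are abundant w.h.p.

E[X] ≈ 18432.779; in regime p = Θ(1/n^{2/3}) E[X] diverges (above the triangle threshold p ~ 1/n).


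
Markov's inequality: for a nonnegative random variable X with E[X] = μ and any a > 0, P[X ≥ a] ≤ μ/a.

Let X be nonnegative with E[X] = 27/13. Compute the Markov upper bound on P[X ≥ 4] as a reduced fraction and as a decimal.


μ = E[X] = 27/13, a = 4.
Markov: P[X ≥ 4] ≤ μ/a = (27/13)/4 = 27/52.
Numerically: ≈ 0.519.
(Since a = 4 > μ = 2.077, the bound 27/52 is < 1 and informative.)

P[X ≥ 4] ≤ 27/52 ≈ 0.519.


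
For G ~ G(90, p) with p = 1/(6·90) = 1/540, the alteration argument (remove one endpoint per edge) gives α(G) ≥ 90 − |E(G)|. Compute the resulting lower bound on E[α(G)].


E[|E(G)|] = C(90, 2)·p = 4005 · (1/540) = 89/12.
E[α(G)] ≥ n − E[|E(G)|] = 90 − 89/12 = 991/12.
Numerically: ≈ 82.5833.
(This is only a lower bound; the true E[α(G)] may be larger.)

E[α(G)] ≥ 991/12 ≈ 82.5833.


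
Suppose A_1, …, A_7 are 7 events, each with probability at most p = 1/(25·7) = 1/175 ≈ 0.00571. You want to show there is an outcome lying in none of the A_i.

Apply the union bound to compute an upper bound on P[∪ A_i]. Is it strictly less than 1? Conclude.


Union bound: P[∪_{i=1}^{7} A_i] ≤ Σ_i P[A_i] ≤ 7·p = 7·(1/175) = 1/25.
Numerically: 1/25 ≈ 0.04000.
Is 1/25 < 1? YES.
Since P[∪ A_i] ≤ 1/25 < 1, the complement has P[∩ A_i^c] ≥ 1 − 1/25 = 24/25 > 0, so some outcome avoids every A_i.

7·p = 1/25 ≈ 0.04000; existence CERTIFIED by the union bound.


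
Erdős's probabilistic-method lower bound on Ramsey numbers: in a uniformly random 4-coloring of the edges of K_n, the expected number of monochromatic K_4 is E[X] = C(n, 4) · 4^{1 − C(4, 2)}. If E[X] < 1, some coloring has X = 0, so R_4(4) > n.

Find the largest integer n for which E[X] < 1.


We need C(n, 4) · 4^{1 − 6} < 1, i.e. C(n, 4) < 4^{6 − 1} = 1024.
Check values of n near the boundary:
  n = 9: C(9, 4) = 126; 126 < 1024? YES
  n = 10: C(10, 4) = 210; 210 < 1024? YES
  n = 11: C(11, 4) = 330; 330 < 1024? YES
  n = 12: C(12, 4) = 495; 495 < 1024? YES
  n = 13: C(13, 4) = 715; 715 < 1024? YES
  n = 14: C(14, 4) = 1001; 1001 < 1024? YES
  n = 15: C(15, 4) = 1365; 1365 < 1024? NO
  n = 16: C(16, 4) = 1820; 1820 < 1024? NO
The largest n with C(n, 4) < 1024 is n = 14 (where E[X] = 1001/1024 ≈ 0.978). Hence R_4(4) > 14, i.e. R_4(4) ≥ 15.

Largest n = 14; hence R_4(4) > 14.


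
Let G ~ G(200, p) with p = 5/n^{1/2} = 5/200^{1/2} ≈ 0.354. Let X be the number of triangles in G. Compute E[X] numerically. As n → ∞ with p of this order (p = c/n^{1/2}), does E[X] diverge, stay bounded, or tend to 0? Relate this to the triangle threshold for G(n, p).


Number of potential triangles: C(200, 3) = 1313400.
Each occurs with probability p³ ≈ (0.354)³ ≈ 4.41942e-02.
By linearity: E[X] = C(200, 3)·p³ ≈ 1313400 · 4.41942e-02 ≈ 58044.628.
Since α = 1/2 < 1, p = c/n^{1/2} ≫ 1/n is above the triangle threshold p ~ 1/n. Asymptotically E[X] ~ (c³/6)·n^{3(1−α)} = (5³/6)·n^{1.5} → ∞; triangles are abundant w.h.p.

E[X] ≈ 58044.628; in regime p = Θ(1/n^{1/2}) E[X] diverges (above the triangle threshold p ~ 1/n).


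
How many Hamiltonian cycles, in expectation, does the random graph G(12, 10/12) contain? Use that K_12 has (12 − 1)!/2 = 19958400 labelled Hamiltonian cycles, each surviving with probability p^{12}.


K_12 has (12 − 1)!/2 = 19958400 labelled Hamiltonian cycles.
For each such Hamiltonian cycle H, let X_H = 1 if all 12 edges of H are present in G. Then P[X_H = 1] = p^{12} = (5/6)^{12} = 244140625/2176782336.
By linearity of expectation: E[X] = Σ_H E[X_H] = 19958400 · p^{12} = 19958400 · 244140625/2176782336 = 469970703125/209952.
Numerically: E[X] ≈ 2.24e+06.

E[X] = 19958400 · (5/6)^{12} = 469970703125/209952 ≈ 2.24e+06.


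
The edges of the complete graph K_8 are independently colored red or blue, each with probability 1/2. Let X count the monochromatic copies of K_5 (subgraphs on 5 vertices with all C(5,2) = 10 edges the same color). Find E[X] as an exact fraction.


Let X = Σ_S X_S over the C(8, 5) = 56 subsets S of size 5, where X_S = 1 if the K_5 on S is monochromatic.
For a fixed S, the K_5 on S has C(5, 2) = 10 edges. P[all 10 edges red] = (1/2)^10, and likewise for blue, so P[monochromatic] = 2·(1/2)^10 = 2^{1 − 10} = 1/512.
Summing: E[X] = C(8, 5) · 2^{1 − 10} = 56 · 1/512 = 7/64.
Numerically: E[X] ≈ 0.1094.

E[X] = C(8,5)·2^(1−C(5,2)) = 7/64 ≈ 0.1094.


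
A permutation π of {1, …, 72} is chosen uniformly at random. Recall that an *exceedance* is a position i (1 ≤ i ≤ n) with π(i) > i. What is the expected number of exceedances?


Write X = Σ_{i=1}^{72} X_i, where X_i = 1_{π(i) > i}.
For each fixed i, π(i) is uniform over {1, …, 72} (marginal of a uniform permutation), so P[π(i) > i] = (n − i)/n. Summing: Σ_{i=1}^{72} (n − i)/n = (0 + 1 + … + 71)/72 = 72(72 − 1)/(2·72) = (72 − 1)/2.
Hence E[X] = Σ_{i=1}^{72} (72 − i)/72 = 71/2 ≈ 35.5000.

E[X] = 71/2 = 35.5000.


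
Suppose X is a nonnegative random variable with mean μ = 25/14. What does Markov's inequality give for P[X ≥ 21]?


μ = E[X] = 25/14, a = 21.
Markov: P[X ≥ 21] ≤ μ/a = (25/14)/21 = 25/294.
Numerically: ≈ 0.08503.
(Since a = 21 > μ = 1.78571, the bound 25/294 is < 1 and informative.)

P[X ≥ 21] ≤ 25/294 ≈ 0.08503.


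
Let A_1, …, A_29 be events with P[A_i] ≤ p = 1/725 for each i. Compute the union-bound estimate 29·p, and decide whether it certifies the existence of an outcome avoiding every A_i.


Union bound: P[∪_{i=1}^{29} A_i] ≤ Σ_i P[A_i] ≤ 29·p = 29·(1/725) = 1/25.
Numerically: 1/25 ≈ 0.040.
Is 1/25 < 1? YES.
Since P[∪ A_i] ≤ 1/25 < 1, the complement has P[∩ A_i^c] ≥ 1 − 1/25 = 24/25 > 0, so some outcome avoids every A_i.

29·p = 1/25 ≈ 0.040; existence CERTIFIED by the union bound.


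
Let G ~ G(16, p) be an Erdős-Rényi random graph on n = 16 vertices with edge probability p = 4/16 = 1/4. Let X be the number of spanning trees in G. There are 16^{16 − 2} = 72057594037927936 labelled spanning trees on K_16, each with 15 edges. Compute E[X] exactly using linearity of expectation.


K_16 has 16^{16 − 2} = 72057594037927936 labelled spanning trees.
For each such spanning tree H, let X_H = 1 if all 15 edges of H are present in G. Then P[X_H = 1] = p^{15} = (1/4)^{15} = 1/1073741824.
By linearity: E[X] = Σ_H E[X_H] = 72057594037927936 · p^{15} = 72057594037927936 · 1/1073741824 = 67108864.
Numerically: E[X] ≈ 6.71e+07.

E[X] = 72057594037927936 · (1/4)^{15} = 67108864 ≈ 6.71e+07.


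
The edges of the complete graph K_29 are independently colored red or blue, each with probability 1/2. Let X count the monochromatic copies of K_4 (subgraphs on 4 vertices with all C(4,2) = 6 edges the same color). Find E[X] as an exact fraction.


Let X = Σ_S X_S over the C(29, 4) = 23751 subsets S of size 4, where X_S = 1 if the K_4 on S is monochromatic.
For a fixed S, the K_4 on S has C(4, 2) = 6 edges. P[all 6 edges red] = (1/2)^6, and likewise for blue, so P[monochromatic] = 2·(1/2)^6 = 2^{1 − 6} = 1/32.
Summing: E[X] = C(29, 4) · 2^{1 − 6} = 23751 · 1/32 = 23751/32.
Numerically: E[X] ≈ 742.219.

E[X] = C(29,4)·2^(1−C(4,2)) = 23751/32 ≈ 742.219.


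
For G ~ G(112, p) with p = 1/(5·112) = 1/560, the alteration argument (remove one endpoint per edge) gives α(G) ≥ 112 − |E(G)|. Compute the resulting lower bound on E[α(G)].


E[|E(G)|] = C(112, 2)·p = 6216 · (1/560) = 111/10.
E[α(G)] ≥ n − E[|E(G)|] = 112 − 111/10 = 1009/10.
Numerically: ≈ 100.900000.
(This is only a lower bound; the true E[α(G)] may be larger.)

E[α(G)] ≥ 1009/10 ≈ 100.900000.


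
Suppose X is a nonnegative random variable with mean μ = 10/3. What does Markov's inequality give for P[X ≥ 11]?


μ = E[X] = 10/3, a = 11.
Markov: P[X ≥ 11] ≤ μ/a = (10/3)/11 = 10/33.
Numerically: ≈ 0.30303.
(Since a = 11 > μ = 3.33333, the bound 10/33 is < 1 and informative.)

P[X ≥ 11] ≤ 10/33 ≈ 0.30303.


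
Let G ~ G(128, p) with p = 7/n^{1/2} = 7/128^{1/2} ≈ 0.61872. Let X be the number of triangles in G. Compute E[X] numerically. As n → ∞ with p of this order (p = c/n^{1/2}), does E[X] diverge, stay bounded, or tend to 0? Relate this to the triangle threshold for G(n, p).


Number of potential triangles: C(128, 3) = 341376.
Each occurs with probability p³ ≈ (0.61872)³ ≈ 2.3685315e-01.
By linearity: E[X] = C(128, 3)·p³ ≈ 341376 · 2.3685315e-01 ≈ 80855.98105.
Since α = 1/2 < 1, p = c/n^{1/2} ≫ 1/n is above the triangle threshold p ~ 1/n. Asymptotically E[X] ~ (c³/6)·n^{3(1−α)} = (7³/6)·n^{1.5} → ∞; triangles are abundant w.h.p.

E[X] ≈ 80855.98105; in regime p = Θ(1/n^{1/2}) E[X] diverges (above the triangle threshold p ~ 1/n).


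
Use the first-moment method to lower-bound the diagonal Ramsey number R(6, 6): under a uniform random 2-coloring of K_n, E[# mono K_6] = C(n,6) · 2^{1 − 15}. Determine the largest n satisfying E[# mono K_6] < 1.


We need C(n, 6) · 2^{1 − 15} < 1, i.e. C(n, 6) < 2^{15 − 1} = 16384.
Check values of n near the boundary:
  n = 13: C(13, 6) = 1716; 1716 < 16384? YES
  n = 14: C(14, 6) = 3003; 3003 < 16384? YES
  n = 15: C(15, 6) = 5005; 5005 < 16384? YES
  n = 16: C(16, 6) = 8008; 8008 < 16384? YES
  n = 17: C(17, 6) = 12376; 12376 < 16384? YES
  n = 18: C(18, 6) = 18564; 18564 < 16384? NO
  n = 19: C(19, 6) = 27132; 27132 < 16384? NO
  n = 20: C(20, 6) = 38760; 38760 < 16384? NO
The largest n with C(n, 6) < 16384 is n = 17 (where E[X] = 1547/2048 ≈ 0.75537). Hence R(6, 6) > 17, i.e. R(6, 6) ≥ 18.

Largest n = 17; hence R(6, 6) > 17.


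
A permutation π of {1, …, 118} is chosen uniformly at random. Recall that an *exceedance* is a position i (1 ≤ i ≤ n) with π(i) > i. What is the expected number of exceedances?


Write X = Σ_{i=1}^{118} X_i, where X_i = 1_{π(i) > i}.
For each fixed i, π(i) is uniform over {1, …, 118} (marginal of a uniform permutation), so P[π(i) > i] = (n − i)/n. Summing: Σ_{i=1}^{118} (n − i)/n = (0 + 1 + … + 117)/118 = 118(118 − 1)/(2·118) = (118 − 1)/2.
Hence E[X] = Σ_{i=1}^{118} (118 − i)/118 = 117/2 ≈ 58.5000.

E[X] = 117/2 = 58.5000.


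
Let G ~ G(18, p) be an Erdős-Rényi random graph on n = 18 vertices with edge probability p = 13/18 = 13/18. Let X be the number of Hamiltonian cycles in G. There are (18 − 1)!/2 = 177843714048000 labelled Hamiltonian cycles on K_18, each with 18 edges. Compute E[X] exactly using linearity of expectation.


K_18 has (18 − 1)!/2 = 177843714048000 labelled Hamiltonian cycles.
For each such Hamiltonian cycle H, let X_H = 1 if all 18 edges of H are present in G. Then P[X_H = 1] = p^{18} = (13/18)^{18} = 112455406951957393129/39346408075296537575424.
Summing the indicators: E[X] = Σ_H E[X_H] = 177843714048000 · p^{18} = 177843714048000 · 112455406951957393129/39346408075296537575424 = 1674446952588776589016668875/3294258113514384.
Numerically: E[X] ≈ 5.08e+11.

E[X] = 177843714048000 · (13/18)^{18} = 1674446952588776589016668875/3294258113514384 ≈ 5.08e+11.


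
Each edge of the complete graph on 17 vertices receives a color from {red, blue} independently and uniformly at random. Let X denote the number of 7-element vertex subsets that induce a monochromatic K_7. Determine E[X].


Let X = Σ_S X_S over the C(17, 7) = 19448 subsets S of size 7, where X_S = 1 if the K_7 on S is monochromatic.
For a fixed S, the K_7 on S has C(7, 2) = 21 edges. P[all 21 edges red] = (1/2)^21, and likewise for blue, so P[monochromatic] = 2·(1/2)^21 = 2^{1 − 21} = 1/1048576.
By linearity of expectation: E[X] = C(17, 7) · 2^{1 − 21} = 19448 · 1/1048576 = 2431/131072.
Numerically: E[X] ≈ 0.01855.

E[X] = C(17,7)·2^(1−C(7,2)) = 2431/131072 ≈ 0.01855.


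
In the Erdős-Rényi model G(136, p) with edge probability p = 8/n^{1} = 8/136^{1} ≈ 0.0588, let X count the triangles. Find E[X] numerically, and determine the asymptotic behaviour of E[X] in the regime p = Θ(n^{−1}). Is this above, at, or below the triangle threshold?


Number of potential triangles: C(136, 3) = 410040.
Each occurs with probability p³ ≈ (0.0588)³ ≈ 2.03542e-04.
By linearity: E[X] = C(136, 3)·p³ ≈ 410040 · 2.03542e-04 ≈ 83.460.
Here α = 1, so p = 8/n is exactly at the triangle threshold p ~ 1/n. Asymptotically E[X] → c³/6 = 8³/6 = 256/3 ≈ 85.333, a bounded constant. In this regime the triangle count is asymptotically Poisson(c³/6).

E[X] ≈ 83.460; in regime p = Θ(1/n^{1}) E[X] stays bounded (at the triangle threshold p ~ 1/n).


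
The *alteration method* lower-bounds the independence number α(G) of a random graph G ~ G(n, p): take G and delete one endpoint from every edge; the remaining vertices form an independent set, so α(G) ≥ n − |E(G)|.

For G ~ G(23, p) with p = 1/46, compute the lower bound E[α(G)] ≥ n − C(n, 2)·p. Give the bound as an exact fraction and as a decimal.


E[|E(G)|] = C(23, 2)·p = 253 · (1/46) = 11/2.
E[α(G)] ≥ n − E[|E(G)|] = 23 − 11/2 = 35/2.
Numerically: ≈ 17.500.
(This is only a lower bound; the true E[α(G)] may be larger.)

E[α(G)] ≥ 35/2 ≈ 17.500.


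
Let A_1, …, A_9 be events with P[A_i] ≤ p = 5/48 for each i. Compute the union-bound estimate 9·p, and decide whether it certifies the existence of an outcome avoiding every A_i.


Union bound: P[∪_{i=1}^{9} A_i] ≤ Σ_i P[A_i] ≤ 9·p = 9·(5/48) = 15/16.
Numerically: 15/16 ≈ 0.938.
Is 15/16 < 1? YES.
Since P[∪ A_i] ≤ 15/16 < 1, the complement has P[∩ A_i^c] ≥ 1 − 15/16 = 1/16 > 0, so some outcome avoids every A_i.

9·p = 15/16 ≈ 0.938; existence CERTIFIED by the union bound.


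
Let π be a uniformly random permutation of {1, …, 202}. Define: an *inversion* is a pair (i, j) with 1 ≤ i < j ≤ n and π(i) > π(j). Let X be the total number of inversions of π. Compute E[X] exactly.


Write X = Σ X_I over the C(202, 2) = 20301 pairs i < j, with X_I the indicator of one inversion.
There are 20301 indicators.
For each fixed pair i < j, the values π(i) and π(j) are two distinct elements of {1, …, 202} in uniformly random order; by symmetry P[π(i) > π(j)] = 1/2.
By linearity: E[X] = 20301 · (1/2) = C(202, 2) · (1/2) = 20301/2 = 20301/2 ≈ 10150.5000.

E[X] = 20301/2 = 10150.5000.


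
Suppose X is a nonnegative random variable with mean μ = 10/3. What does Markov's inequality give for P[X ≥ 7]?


μ = E[X] = 10/3, a = 7.
Markov: P[X ≥ 7] ≤ μ/a = (10/3)/7 = 10/21.
Numerically: ≈ 0.47619.
(Since a = 7 > μ = 3.33333, the bound 10/21 is < 1 and informative.)

P[X ≥ 7] ≤ 10/21 ≈ 0.47619.


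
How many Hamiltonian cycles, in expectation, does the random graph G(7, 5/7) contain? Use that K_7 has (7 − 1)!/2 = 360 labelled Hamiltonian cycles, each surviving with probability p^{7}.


K_7 has (7 − 1)!/2 = 360 labelled Hamiltonian cycles.
For each such Hamiltonian cycle H, let X_H = 1 if all 7 edges of H are present in G. Then P[X_H = 1] = p^{7} = (5/7)^{7} = 78125/823543.
By linearity: E[X] = Σ_H E[X_H] = 360 · p^{7} = 360 · 78125/823543 = 28125000/823543.
Numerically: E[X] ≈ 34.151.

E[X] = 360 · (5/7)^{7} = 28125000/823543 ≈ 34.151.


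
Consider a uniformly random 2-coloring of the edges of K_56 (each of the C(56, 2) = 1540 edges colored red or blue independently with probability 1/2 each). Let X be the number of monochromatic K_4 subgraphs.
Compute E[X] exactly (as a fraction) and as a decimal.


Let X = Σ_S X_S over the C(56, 4) = 367290 subsets S of size 4, where X_S = 1 if the K_4 on S is monochromatic.
For a fixed S, the K_4 on S has C(4, 2) = 6 edges. P[all 6 edges red] = (1/2)^6, and likewise for blue, so P[monochromatic] = 2·(1/2)^6 = 2^{1 − 6} = 1/32.
By linearity: E[X] = C(56, 4) · 2^{1 − 6} = 367290 · 1/32 = 183645/16.
Numerically: E[X] ≈ 11477.8125.

E[X] = C(56,4)·2^(1−C(4,2)) = 183645/16 ≈ 11477.8125.


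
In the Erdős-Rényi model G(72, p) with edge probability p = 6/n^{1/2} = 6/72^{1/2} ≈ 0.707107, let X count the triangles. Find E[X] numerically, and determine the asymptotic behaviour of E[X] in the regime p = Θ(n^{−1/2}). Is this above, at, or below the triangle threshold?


Number of potential triangles: C(72, 3) = 59640.
Each occurs with probability p³ ≈ (0.707107)³ ≈ 3.53553391e-01.
By linearity: E[X] = C(72, 3)·p³ ≈ 59640 · 3.53553391e-01 ≈ 21085.924215.
Since α = 1/2 < 1, p = c/n^{1/2} ≫ 1/n is above the triangle threshold p ~ 1/n. Asymptotically E[X] ~ (c³/6)·n^{3(1−α)} = (6³/6)·n^{1.5} → ∞; triangles are abundant w.h.p.

E[X] ≈ 21085.924215; in regime p = Θ(1/n^{1/2}) E[X] diverges (above the triangle threshold p ~ 1/n).


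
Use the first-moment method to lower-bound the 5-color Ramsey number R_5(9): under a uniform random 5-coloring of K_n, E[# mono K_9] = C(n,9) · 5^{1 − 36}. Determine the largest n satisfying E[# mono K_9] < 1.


We need C(n, 9) · 5^{1 − 36} < 1, i.e. C(n, 9) < 5^{36 − 1} = 2910383045673370361328125.
Check values of n near the boundary:
  n = 2170: C(2170, 9) = 2891746779868845075610510; 2891746779868845075610510 < 2910383045673370361328125? YES
  n = 2171: C(2171, 9) = 2903784578674959601827205; 2903784578674959601827205 < 2910383045673370361328125? YES
  n = 2172: C(2172, 9) = 2915866900084148060642020; 2915866900084148060642020 < 2910383045673370361328125? NO
  n = 2173: C(2173, 9) = 2927993888115921319674265; 2927993888115921319674265 < 2910383045673370361328125? NO
  n = 2174: C(2174, 9) = 2940165687188920530702934; 2940165687188920530702934 < 2910383045673370361328125? NO
The largest n with C(n, 9) < 2910383045673370361328125 is n = 2171 (where E[X] = 580756915734991920365441/582076609134674072265625 ≈ 0.998). Hence R_5(9) > 2171, i.e. R_5(9) ≥ 2172.

Largest n = 2171; hence R_5(9) > 2171.


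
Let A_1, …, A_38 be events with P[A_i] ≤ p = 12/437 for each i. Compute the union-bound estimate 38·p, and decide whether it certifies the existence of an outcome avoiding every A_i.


Union bound: P[∪_{i=1}^{38} A_i] ≤ Σ_i P[A_i] ≤ 38·p = 38·(12/437) = 24/23.
Numerically: 24/23 ≈ 1.0435.
Is 24/23 < 1? NO.
Since the bound 24/23 is ≥ 1, the union bound is uninformative here; it does NOT by itself certify existence.

38·p = 24/23 ≈ 1.0435; existence NOT certified by the union bound.


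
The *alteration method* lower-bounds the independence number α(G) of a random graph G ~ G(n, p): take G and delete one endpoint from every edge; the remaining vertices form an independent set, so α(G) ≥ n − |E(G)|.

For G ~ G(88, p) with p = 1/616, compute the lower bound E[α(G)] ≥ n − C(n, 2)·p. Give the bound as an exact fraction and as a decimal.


E[|E(G)|] = C(88, 2)·p = 3828 · (1/616) = 87/14.
E[α(G)] ≥ n − E[|E(G)|] = 88 − 87/14 = 1145/14.
Numerically: ≈ 81.786.
(This is only a lower bound; the true E[α(G)] may be larger.)

E[α(G)] ≥ 1145/14 ≈ 81.786.


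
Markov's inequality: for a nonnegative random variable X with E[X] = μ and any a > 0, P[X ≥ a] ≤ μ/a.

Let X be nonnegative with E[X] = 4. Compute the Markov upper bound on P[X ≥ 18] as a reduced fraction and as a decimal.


μ = E[X] = 4, a = 18.
Markov: P[X ≥ 18] ≤ μ/a = (4)/18 = 2/9.
Numerically: ≈ 0.222222.
(Since a = 18 > μ = 4.000000, the bound 2/9 is < 1 and informative.)

P[X ≥ 18] ≤ 2/9 ≈ 0.222222.


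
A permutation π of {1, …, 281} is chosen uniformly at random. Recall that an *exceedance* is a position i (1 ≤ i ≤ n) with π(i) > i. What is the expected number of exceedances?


Write X = Σ_{i=1}^{281} X_i, where X_i = 1_{π(i) > i}.
For each fixed i, π(i) is uniform over {1, …, 281} (marginal of a uniform permutation), so P[π(i) > i] = (n − i)/n. Summing: Σ_{i=1}^{281} (n − i)/n = (0 + 1 + … + 280)/281 = 281(281 − 1)/(2·281) = (281 − 1)/2.
Hence E[X] = Σ_{i=1}^{281} (281 − i)/281 = 140 ≈ 140.000000.

E[X] = 140 = 140.000000.


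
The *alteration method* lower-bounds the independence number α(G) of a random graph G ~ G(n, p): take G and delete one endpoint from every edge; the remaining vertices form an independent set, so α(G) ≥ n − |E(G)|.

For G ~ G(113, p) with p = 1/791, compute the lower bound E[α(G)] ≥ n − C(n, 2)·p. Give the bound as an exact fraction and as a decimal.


E[|E(G)|] = C(113, 2)·p = 6328 · (1/791) = 8.
E[α(G)] ≥ n − E[|E(G)|] = 113 − 8 = 105.
Numerically: ≈ 105.0000.
(This is only a lower bound; the true E[α(G)] may be larger.)

E[α(G)] ≥ 105 ≈ 105.0000.


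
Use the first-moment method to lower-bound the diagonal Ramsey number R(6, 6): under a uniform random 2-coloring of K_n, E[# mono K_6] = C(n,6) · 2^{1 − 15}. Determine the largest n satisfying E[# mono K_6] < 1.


We need C(n, 6) · 2^{1 − 15} < 1, i.e. C(n, 6) < 2^{15 − 1} = 16384.
Check values of n near the boundary:
  n = 14: C(14, 6) = 3003; 3003 < 16384? YES
  n = 15: C(15, 6) = 5005; 5005 < 16384? YES
  n = 16: C(16, 6) = 8008; 8008 < 16384? YES
  n = 17: C(17, 6) = 12376; 12376 < 16384? YES
  n = 18: C(18, 6) = 18564; 18564 < 16384? NO
The largest n with C(n, 6) < 16384 is n = 17 (where E[X] = 1547/2048 ≈ 0.75537). Hence R(6, 6) > 17, i.e. R(6, 6) ≥ 18.

Largest n = 17; hence R(6, 6) > 17.


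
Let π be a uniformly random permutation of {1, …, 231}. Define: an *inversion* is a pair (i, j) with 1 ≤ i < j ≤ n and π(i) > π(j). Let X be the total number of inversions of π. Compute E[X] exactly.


Write X = Σ X_I over the C(231, 2) = 26565 pairs i < j, with X_I the indicator of one inversion.
There are 26565 indicators.
For each fixed pair i < j, the values π(i) and π(j) are two distinct elements of {1, …, 231} in uniformly random order; by symmetry P[π(i) > π(j)] = 1/2.
By linearity: E[X] = 26565 · (1/2) = C(231, 2) · (1/2) = 26565/2 = 26565/2 ≈ 13282.50000.

E[X] = 26565/2 = 13282.50000.


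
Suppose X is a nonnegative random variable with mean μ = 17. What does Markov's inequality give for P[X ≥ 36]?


μ = E[X] = 17, a = 36.
Markov: P[X ≥ 36] ≤ μ/a = (17)/36 = 17/36.
Numerically: ≈ 0.472222.
(Since a = 36 > μ = 17.000000, the bound 17/36 is < 1 and informative.)

P[X ≥ 36] ≤ 17/36 ≈ 0.472222.


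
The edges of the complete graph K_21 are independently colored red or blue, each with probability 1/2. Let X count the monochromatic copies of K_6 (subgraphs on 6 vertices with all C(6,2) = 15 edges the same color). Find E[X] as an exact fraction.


Let X = Σ_S X_S over the C(21, 6) = 54264 subsets S of size 6, where X_S = 1 if the K_6 on S is monochromatic.
For a fixed S, the K_6 on S has C(6, 2) = 15 edges. P[all 15 edges red] = (1/2)^15, and likewise for blue, so P[monochromatic] = 2·(1/2)^15 = 2^{1 − 15} = 1/16384.
By linearity of expectation: E[X] = C(21, 6) · 2^{1 − 15} = 54264 · 1/16384 = 6783/2048.
Numerically: E[X] ≈ 3.312.

E[X] = C(21,6)·2^(1−C(6,2)) = 6783/2048 ≈ 3.312.


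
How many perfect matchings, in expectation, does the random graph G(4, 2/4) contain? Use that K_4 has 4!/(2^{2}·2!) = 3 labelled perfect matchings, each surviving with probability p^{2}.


K_4 has 4!/(2^{2}·2!) = 3 labelled perfect matchings.
For each such perfect matching H, let X_H = 1 if all 2 edges of H are present in G. Then P[X_H = 1] = p^{2} = (1/2)^{2} = 1/4.
Summing the indicators: E[X] = Σ_H E[X_H] = 3 · p^{2} = 3 · 1/4 = 3/4.
Numerically: E[X] ≈ 0.75.

E[X] = 3 · (1/2)^{2} = 3/4 ≈ 0.75.


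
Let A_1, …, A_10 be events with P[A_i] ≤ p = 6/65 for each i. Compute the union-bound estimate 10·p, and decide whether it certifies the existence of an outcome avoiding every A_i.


Union bound: P[∪_{i=1}^{10} A_i] ≤ Σ_i P[A_i] ≤ 10·p = 10·(6/65) = 12/13.
Numerically: 12/13 ≈ 0.923.
Is 12/13 < 1? YES.
Since P[∪ A_i] ≤ 12/13 < 1, the complement has P[∩ A_i^c] ≥ 1 − 12/13 = 1/13 > 0, so some outcome avoids every A_i.

10·p = 12/13 ≈ 0.923; existence CERTIFIED by the union bound.


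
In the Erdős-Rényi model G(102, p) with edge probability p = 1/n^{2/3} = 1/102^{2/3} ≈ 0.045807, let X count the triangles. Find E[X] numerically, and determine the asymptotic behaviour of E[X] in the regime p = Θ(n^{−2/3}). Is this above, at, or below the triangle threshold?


Number of potential triangles: C(102, 3) = 171700.
Each occurs with probability p³ ≈ (0.045807)³ ≈ 9.6116878e-05.
By linearity: E[X] = C(102, 3)·p³ ≈ 171700 · 9.6116878e-05 ≈ 16.50327.
Since α = 2/3 < 1, p = c/n^{2/3} ≫ 1/n is above the triangle threshold p ~ 1/n. Asymptotically E[X] ~ (c³/6)·n^{3(1−α)} = (1³/6)·n^{1} → ∞; triangles are abundant w.h.p.

E[X] ≈ 16.50327; in regime p = Θ(1/n^{2/3}) E[X] diverges (above the triangle threshold p ~ 1/n).


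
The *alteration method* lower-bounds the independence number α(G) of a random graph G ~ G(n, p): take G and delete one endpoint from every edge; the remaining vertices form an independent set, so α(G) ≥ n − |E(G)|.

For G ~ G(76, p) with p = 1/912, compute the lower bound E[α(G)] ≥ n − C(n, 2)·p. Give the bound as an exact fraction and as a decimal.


E[|E(G)|] = C(76, 2)·p = 2850 · (1/912) = 25/8.
E[α(G)] ≥ n − E[|E(G)|] = 76 − 25/8 = 583/8.
Numerically: ≈ 72.8750.
(This is only a lower bound; the true E[α(G)] may be larger.)

E[α(G)] ≥ 583/8 ≈ 72.8750.


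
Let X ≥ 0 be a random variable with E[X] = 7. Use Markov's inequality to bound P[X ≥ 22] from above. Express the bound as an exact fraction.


μ = E[X] = 7, a = 22.
Markov: P[X ≥ 22] ≤ μ/a = (7)/22 = 7/22.
Numerically: ≈ 0.318182.
(Since a = 22 > μ = 7.000000, the bound 7/22 is < 1 and informative.)

P[X ≥ 22] ≤ 7/22 ≈ 0.318182.


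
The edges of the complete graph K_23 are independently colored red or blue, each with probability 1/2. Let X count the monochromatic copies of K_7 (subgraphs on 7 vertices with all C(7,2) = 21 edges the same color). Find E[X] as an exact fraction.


Let X = Σ_S X_S over the C(23, 7) = 245157 subsets S of size 7, where X_S = 1 if the K_7 on S is monochromatic.
For a fixed S, the K_7 on S has C(7, 2) = 21 edges. P[all 21 edges red] = (1/2)^21, and likewise for blue, so P[monochromatic] = 2·(1/2)^21 = 2^{1 − 21} = 1/1048576.
By linearity: E[X] = C(23, 7) · 2^{1 − 21} = 245157 · 1/1048576 = 245157/1048576.
Numerically: E[X] ≈ 0.23380.

E[X] = C(23,7)·2^(1−C(7,2)) = 245157/1048576 ≈ 0.23380.


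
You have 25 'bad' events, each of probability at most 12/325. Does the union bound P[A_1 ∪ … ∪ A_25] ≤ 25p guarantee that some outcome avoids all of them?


Union bound: P[∪_{i=1}^{25} A_i] ≤ Σ_i P[A_i] ≤ 25·p = 25·(12/325) = 12/13.
Numerically: 12/13 ≈ 0.9230769.
Is 12/13 < 1? YES.
Since P[∪ A_i] ≤ 12/13 < 1, the complement has P[∩ A_i^c] ≥ 1 − 12/13 = 1/13 > 0, so some outcome avoids every A_i.

25·p = 12/13 ≈ 0.9230769; existence CERTIFIED by the union bound.


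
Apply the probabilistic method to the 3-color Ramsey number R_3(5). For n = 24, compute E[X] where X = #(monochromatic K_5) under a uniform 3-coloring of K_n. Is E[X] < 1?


E[X] = C(24, 5) · 3^{1 − 10} = 42504 · 3^{−9} = 42504/19683.
As a reduced fraction: E[X] = 14168/6561 ≈ 2.1594.
Is E[X] < 1? NO.
Since E[X] ≥ 1, the first-moment bound is inconclusive at n = 24; it does NOT by itself certify R_3(5) > 24.

E[X] = 14168/6561 ≈ 2.1594; E[X] ≥ 1; first-moment method inconclusive here.
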